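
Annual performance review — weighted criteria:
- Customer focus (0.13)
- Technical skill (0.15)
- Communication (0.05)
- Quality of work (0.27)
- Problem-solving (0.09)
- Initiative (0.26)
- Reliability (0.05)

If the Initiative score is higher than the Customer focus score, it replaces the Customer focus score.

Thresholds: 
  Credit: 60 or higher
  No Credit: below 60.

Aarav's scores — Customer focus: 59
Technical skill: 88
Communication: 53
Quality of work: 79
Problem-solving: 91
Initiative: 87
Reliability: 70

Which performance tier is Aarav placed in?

Credit

Initiative (87) > Customer focus (59), so Customer focus counts as 87.
Weighted total:
  Customer focus 87 × 0.13 = 11.31
  Technical skill 88 × 0.15 = 13.2
  Communication 53 × 0.05 = 2.65
  Quality of work 79 × 0.27 = 21.33
  Problem-solving 91 × 0.09 = 8.19
  Initiative 87 × 0.26 = 22.62
  Reliability 70 × 0.05 = 3.5
Sum = 82.8
82.8 ≥ 60 → Credit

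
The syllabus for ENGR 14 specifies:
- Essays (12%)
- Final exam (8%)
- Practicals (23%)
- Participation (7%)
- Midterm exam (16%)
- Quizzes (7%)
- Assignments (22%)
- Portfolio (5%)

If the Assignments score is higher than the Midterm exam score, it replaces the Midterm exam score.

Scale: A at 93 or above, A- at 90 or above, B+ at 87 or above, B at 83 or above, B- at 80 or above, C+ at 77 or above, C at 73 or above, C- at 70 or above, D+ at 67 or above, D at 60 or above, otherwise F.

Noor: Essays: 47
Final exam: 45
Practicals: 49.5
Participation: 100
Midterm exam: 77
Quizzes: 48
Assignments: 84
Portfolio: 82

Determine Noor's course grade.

Assignments (84) > Midterm exam (77), so Midterm exam counts as 84.
Weighted total:
  Essays 47 × 0.12 = 5.64
  Final exam 45 × 0.08 = 3.6
  Practicals 49.5 × 0.23 = 11.385
  Participation 100 × 0.07 = 7
  Midterm exam 84 × 0.16 = 13.44
  Quizzes 48 × 0.07 = 3.36
  Assignments 84 × 0.22 = 18.48
  Portfolio 82 × 0.05 = 4.1
Sum = 67.005
67.005 is ≥ 67 and < 70 → D+

D+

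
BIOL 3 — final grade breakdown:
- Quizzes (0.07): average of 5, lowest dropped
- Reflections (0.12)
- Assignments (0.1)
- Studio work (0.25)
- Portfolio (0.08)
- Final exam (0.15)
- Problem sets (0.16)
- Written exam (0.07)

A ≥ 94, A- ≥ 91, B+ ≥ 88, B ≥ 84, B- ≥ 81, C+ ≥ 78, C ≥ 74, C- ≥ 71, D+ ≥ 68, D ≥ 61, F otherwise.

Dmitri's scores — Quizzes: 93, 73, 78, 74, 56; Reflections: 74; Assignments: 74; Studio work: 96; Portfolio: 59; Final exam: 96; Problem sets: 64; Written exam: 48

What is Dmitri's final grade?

C+

Quizzes: drop 56 → average of remaining 4 = 318/4 = 79.5
Weighted total:
  Quizzes 79.5 × 0.07 = 5.565
  Reflections 74 × 0.12 = 8.88
  Assignments 74 × 0.1 = 7.4
  Studio work 96 × 0.25 = 24
  Portfolio 59 × 0.08 = 4.72
  Final exam 96 × 0.15 = 14.4
  Problem sets 64 × 0.16 = 10.24
  Written exam 48 × 0.07 = 3.36
Sum = 78.565
78.565 is ≥ 78 and < 81 → C+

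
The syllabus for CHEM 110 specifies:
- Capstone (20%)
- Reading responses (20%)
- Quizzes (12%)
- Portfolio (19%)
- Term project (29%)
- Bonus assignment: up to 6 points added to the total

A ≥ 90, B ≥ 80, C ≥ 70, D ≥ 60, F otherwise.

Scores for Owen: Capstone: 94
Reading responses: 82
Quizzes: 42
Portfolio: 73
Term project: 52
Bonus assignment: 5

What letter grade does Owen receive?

C

Weighted total:
  Capstone 94 × 0.2 = 18.8
  Reading responses 82 × 0.2 = 16.4
  Quizzes 42 × 0.12 = 5.04
  Portfolio 73 × 0.19 = 13.87
  Term project 52 × 0.29 = 15.08
Sum = 69.19
Bonus assignment: 69.19 + 5 = 74.19
74.19 is ≥ 70 and < 80 → C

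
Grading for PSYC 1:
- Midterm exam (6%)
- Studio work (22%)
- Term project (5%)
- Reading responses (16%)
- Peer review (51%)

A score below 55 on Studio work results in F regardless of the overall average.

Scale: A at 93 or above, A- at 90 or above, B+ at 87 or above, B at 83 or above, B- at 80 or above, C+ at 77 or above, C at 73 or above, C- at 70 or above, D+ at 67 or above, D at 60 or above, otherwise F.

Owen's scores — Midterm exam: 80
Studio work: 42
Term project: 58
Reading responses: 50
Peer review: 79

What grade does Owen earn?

F

Studio work score 42 < 55: minimum not met.
Weighted total:
  Midterm exam 80 × 0.06 = 4.8
  Studio work 42 × 0.22 = 9.24
  Term project 58 × 0.05 = 2.9
  Reading responses 50 × 0.16 = 8
  Peer review 79 × 0.51 = 40.29
Sum = 65.23
Because the Studio work minimum was not met, the result is F.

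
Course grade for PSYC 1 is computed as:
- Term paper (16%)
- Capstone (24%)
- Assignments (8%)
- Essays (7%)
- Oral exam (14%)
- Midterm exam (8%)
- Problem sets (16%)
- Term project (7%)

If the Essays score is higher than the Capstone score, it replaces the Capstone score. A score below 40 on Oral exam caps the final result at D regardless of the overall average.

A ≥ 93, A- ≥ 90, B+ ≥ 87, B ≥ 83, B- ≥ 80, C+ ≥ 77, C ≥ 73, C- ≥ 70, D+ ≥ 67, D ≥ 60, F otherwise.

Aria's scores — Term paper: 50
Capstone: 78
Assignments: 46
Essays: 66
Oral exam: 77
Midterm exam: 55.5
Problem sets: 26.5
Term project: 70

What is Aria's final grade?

F

Essays (66) ≤ Capstone (78), so Capstone stays at 78.
Oral exam score 77 ≥ 40: minimum met.
Weighted total:
  Term paper 50 × 0.16 = 8
  Capstone 78 × 0.24 = 18.72
  Assignments 46 × 0.08 = 3.68
  Essays 66 × 0.07 = 4.62
  Oral exam 77 × 0.14 = 10.78
  Midterm exam 55.5 × 0.08 = 4.44
  Problem sets 26.5 × 0.16 = 4.24
  Term project 70 × 0.07 = 4.9
Sum = 59.38
59.38 < 60 → F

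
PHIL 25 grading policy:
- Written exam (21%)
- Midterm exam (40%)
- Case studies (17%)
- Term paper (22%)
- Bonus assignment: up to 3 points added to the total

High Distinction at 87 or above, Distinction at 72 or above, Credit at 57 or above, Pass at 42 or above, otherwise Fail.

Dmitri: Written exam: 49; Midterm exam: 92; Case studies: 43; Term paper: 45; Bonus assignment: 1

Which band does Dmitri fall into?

Credit

Weighted total:
  Written exam 49 × 0.21 = 10.29
  Midterm exam 92 × 0.4 = 36.8
  Case studies 43 × 0.17 = 7.31
  Term paper 45 × 0.22 = 9.9
Sum = 64.3
Bonus assignment: 64.3 + 1 = 65.3
65.3 is ≥ 57 and < 72 → Credit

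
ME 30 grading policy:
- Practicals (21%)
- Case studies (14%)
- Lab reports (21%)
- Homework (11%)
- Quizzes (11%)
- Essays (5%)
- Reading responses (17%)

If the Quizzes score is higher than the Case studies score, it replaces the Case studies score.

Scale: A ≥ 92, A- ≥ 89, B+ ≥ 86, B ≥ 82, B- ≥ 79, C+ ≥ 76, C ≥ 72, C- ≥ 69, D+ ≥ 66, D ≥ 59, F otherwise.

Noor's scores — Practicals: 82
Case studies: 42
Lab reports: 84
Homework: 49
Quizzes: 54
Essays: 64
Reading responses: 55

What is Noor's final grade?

D+

Quizzes (54) > Case studies (42), so Case studies counts as 54.
Weighted total:
  Practicals 82 × 0.21 = 17.22
  Case studies 54 × 0.14 = 7.56
  Lab reports 84 × 0.21 = 17.64
  Homework 49 × 0.11 = 5.39
  Quizzes 54 × 0.11 = 5.94
  Essays 64 × 0.05 = 3.2
  Reading responses 55 × 0.17 = 9.35
Sum = 66.3
66.3 is ≥ 66 and < 69 → D+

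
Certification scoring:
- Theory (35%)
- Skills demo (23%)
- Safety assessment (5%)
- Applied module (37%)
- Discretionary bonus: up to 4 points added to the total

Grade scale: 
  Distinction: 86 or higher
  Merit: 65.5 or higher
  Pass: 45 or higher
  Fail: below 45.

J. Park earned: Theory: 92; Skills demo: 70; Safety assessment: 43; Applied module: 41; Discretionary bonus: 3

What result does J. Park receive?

Merit

Weighted total:
  Theory 92 × 0.35 = 32.2
  Skills demo 70 × 0.23 = 16.1
  Safety assessment 43 × 0.05 = 2.15
  Applied module 41 × 0.37 = 15.17
Sum = 65.62
Discretionary bonus: 65.62 + 3 = 68.62
68.62 is ≥ 65.5 and < 86 → Merit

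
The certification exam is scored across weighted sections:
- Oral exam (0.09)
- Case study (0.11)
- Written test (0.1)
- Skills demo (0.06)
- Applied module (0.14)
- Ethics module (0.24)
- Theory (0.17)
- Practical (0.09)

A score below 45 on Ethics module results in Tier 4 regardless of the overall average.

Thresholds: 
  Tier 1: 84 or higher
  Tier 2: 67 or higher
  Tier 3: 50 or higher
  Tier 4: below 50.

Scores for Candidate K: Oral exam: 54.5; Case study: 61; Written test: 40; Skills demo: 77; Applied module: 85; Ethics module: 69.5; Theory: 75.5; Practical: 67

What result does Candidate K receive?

Tier 2

Ethics module score 69.5 ≥ 45: minimum met.
Weighted total:
  Oral exam 54.5 × 0.09 = 4.905
  Case study 61 × 0.11 = 6.71
  Written test 40 × 0.1 = 4
  Skills demo 77 × 0.06 = 4.62
  Applied module 85 × 0.14 = 11.9
  Ethics module 69.5 × 0.24 = 16.68
  Theory 75.5 × 0.17 = 12.835
  Practical 67 × 0.09 = 6.03
Sum = 67.68
67.68 is ≥ 67 and < 84 → Tier 2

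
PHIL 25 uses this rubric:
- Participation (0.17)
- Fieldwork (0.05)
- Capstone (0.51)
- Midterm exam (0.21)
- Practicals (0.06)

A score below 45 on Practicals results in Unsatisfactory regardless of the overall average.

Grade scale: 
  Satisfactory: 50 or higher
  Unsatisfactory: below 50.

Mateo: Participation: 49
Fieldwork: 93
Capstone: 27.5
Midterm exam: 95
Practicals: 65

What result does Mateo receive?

Satisfactory

Practicals score 65 ≥ 45: minimum met.
Weighted total:
  Participation 49 × 0.17 = 8.33
  Fieldwork 93 × 0.05 = 4.65
  Capstone 27.5 × 0.51 = 14.025
  Midterm exam 95 × 0.21 = 19.95
  Practicals 65 × 0.06 = 3.9
Sum = 50.855
50.855 ≥ 50 → Satisfactory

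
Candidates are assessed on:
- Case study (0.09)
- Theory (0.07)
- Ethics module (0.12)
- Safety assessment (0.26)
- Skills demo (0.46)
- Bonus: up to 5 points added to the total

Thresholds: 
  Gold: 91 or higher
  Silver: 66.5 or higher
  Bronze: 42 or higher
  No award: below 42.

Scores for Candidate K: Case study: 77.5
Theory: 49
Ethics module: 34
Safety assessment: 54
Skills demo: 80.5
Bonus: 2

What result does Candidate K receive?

Silver

Weighted total:
  Case study 77.5 × 0.09 = 6.975
  Theory 49 × 0.07 = 3.43
  Ethics module 34 × 0.12 = 4.08
  Safety assessment 54 × 0.26 = 14.04
  Skills demo 80.5 × 0.46 = 37.03
Sum = 65.555
Bonus: 65.555 + 2 = 67.555
67.555 is ≥ 66.5 and < 91 → Silver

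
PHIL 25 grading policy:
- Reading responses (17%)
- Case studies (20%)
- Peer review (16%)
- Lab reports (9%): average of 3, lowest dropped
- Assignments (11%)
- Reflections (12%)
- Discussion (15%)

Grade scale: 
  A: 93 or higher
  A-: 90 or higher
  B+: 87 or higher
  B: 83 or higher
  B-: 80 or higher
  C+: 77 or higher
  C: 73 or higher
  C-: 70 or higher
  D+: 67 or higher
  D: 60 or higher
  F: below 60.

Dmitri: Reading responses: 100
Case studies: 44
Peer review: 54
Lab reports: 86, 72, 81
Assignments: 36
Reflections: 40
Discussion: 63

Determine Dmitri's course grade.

D

Lab reports: drop 72 → average of remaining 2 = 167/2 = 83.5
Weighted total:
  Reading responses 100 × 0.17 = 17
  Case studies 44 × 0.2 = 8.8
  Peer review 54 × 0.16 = 8.64
  Lab reports 83.5 × 0.09 = 7.515
  Assignments 36 × 0.11 = 3.96
  Reflections 40 × 0.12 = 4.8
  Discussion 63 × 0.15 = 9.45
Sum = 60.165
60.165 is ≥ 60 and < 67 → D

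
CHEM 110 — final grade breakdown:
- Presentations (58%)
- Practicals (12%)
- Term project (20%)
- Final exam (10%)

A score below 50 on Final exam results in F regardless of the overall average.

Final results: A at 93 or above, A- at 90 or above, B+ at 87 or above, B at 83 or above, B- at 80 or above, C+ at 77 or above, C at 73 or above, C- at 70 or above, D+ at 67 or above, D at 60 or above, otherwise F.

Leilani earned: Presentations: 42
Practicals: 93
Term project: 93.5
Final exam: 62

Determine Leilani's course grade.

Final exam score 62 ≥ 50: minimum met.
Weighted total:
  Presentations 42 × 0.58 = 24.36
  Practicals 93 × 0.12 = 11.16
  Term project 93.5 × 0.2 = 18.7
  Final exam 62 × 0.1 = 6.2
Sum = 60.42
60.42 is ≥ 60 and < 67 → D

D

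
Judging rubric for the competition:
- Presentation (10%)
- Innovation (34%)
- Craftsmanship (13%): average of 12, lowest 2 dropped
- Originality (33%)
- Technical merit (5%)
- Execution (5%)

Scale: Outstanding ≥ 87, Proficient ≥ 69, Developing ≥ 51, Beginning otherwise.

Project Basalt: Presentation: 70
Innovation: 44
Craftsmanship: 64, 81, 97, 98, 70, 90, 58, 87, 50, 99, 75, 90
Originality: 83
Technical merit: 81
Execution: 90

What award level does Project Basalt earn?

Developing

Craftsmanship: drop 50, 58 → average of remaining 10 = 851/10 = 85.1
Weighted total:
  Presentation 70 × 0.1 = 7
  Innovation 44 × 0.34 = 14.96
  Craftsmanship 85.1 × 0.13 = 11.063
  Originality 83 × 0.33 = 27.39
  Technical merit 81 × 0.05 = 4.05
  Execution 90 × 0.05 = 4.5
Sum = 68.963
68.963 is ≥ 51 and < 69 → Developing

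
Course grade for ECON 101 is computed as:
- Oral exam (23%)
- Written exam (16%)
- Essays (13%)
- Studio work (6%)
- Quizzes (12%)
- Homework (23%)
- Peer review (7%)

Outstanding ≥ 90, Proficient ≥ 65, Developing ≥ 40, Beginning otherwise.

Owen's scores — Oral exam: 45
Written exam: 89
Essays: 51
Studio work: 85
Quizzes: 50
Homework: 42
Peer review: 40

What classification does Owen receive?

Developing

Weighted total:
  Oral exam 45 × 0.23 = 10.35
  Written exam 89 × 0.16 = 14.24
  Essays 51 × 0.13 = 6.63
  Studio work 85 × 0.06 = 5.1
  Quizzes 50 × 0.12 = 6
  Homework 42 × 0.23 = 9.66
  Peer review 40 × 0.07 = 2.8
Sum = 54.78
54.78 is ≥ 40 and < 65 → Developing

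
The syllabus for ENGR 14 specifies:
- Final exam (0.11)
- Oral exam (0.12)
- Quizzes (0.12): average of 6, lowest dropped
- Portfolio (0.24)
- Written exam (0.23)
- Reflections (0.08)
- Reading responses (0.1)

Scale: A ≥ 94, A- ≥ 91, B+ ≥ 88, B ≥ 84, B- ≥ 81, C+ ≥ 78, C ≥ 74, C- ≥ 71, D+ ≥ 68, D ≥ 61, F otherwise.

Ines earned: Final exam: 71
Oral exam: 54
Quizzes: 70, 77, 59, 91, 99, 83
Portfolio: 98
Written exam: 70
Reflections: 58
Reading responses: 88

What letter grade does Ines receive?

C

Quizzes: drop 59 → average of remaining 5 = 420/5 = 84
Weighted total:
  Final exam 71 × 0.11 = 7.81
  Oral exam 54 × 0.12 = 6.48
  Quizzes 84 × 0.12 = 10.08
  Portfolio 98 × 0.24 = 23.52
  Written exam 70 × 0.23 = 16.1
  Reflections 58 × 0.08 = 4.64
  Reading responses 88 × 0.1 = 8.8
Sum = 77.43
77.43 is ≥ 74 and < 78 → C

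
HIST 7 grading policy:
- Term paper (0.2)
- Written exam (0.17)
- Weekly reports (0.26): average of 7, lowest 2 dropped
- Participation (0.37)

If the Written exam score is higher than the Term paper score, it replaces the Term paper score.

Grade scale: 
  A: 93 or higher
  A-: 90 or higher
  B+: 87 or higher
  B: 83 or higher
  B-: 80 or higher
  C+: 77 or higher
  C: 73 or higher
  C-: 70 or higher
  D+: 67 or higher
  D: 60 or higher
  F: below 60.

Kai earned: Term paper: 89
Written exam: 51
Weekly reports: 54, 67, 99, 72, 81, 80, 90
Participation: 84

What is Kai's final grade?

C+

Weekly reports: drop 54, 67 → average of remaining 5 = 422/5 = 84.4
Written exam (51) ≤ Term paper (89), so Term paper stays at 89.
Weighted total:
  Term paper 89 × 0.2 = 17.8
  Written exam 51 × 0.17 = 8.67
  Weekly reports 84.4 × 0.26 = 21.944
  Participation 84 × 0.37 = 31.08
Sum = 79.494
79.494 is ≥ 77 and < 80 → C+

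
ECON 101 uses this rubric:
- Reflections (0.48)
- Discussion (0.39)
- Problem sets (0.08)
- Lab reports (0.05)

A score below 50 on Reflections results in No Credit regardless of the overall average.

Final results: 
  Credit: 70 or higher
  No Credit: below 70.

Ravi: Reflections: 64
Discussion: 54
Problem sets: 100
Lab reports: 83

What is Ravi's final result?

Reflections score 64 ≥ 50: minimum met.
Weighted total:
  Reflections 64 × 0.48 = 30.72
  Discussion 54 × 0.39 = 21.06
  Problem sets 100 × 0.08 = 8
  Lab reports 83 × 0.05 = 4.15
Sum = 63.93
63.93 < 70 → No Credit

No Credit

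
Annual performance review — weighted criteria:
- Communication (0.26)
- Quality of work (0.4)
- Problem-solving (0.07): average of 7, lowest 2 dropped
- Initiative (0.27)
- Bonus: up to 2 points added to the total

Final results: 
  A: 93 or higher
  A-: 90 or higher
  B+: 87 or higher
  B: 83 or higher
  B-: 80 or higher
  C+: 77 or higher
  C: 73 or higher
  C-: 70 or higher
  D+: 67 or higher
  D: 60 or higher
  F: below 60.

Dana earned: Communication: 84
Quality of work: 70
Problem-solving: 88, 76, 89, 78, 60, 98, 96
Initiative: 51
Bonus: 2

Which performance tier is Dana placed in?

Problem-solving: drop 60, 76 → average of remaining 5 = 449/5 = 89.8
Weighted total:
  Communication 84 × 0.26 = 21.84
  Quality of work 70 × 0.4 = 28
  Problem-solving 89.8 × 0.07 = 6.286
  Initiative 51 × 0.27 = 13.77
Sum = 69.896
Bonus: 69.896 + 2 = 71.896
71.896 is ≥ 70 and < 73 → C-

C-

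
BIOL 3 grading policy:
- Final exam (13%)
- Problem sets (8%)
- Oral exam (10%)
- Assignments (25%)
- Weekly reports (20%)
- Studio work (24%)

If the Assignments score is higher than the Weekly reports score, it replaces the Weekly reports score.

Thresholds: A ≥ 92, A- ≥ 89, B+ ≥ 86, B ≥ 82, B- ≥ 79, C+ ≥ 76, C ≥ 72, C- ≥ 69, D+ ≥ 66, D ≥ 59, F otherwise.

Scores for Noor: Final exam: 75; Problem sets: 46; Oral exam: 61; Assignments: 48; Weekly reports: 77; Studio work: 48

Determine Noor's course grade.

F

Assignments (48) ≤ Weekly reports (77), so Weekly reports stays at 77.
Weighted total:
  Final exam 75 × 0.13 = 9.75
  Problem sets 46 × 0.08 = 3.68
  Oral exam 61 × 0.1 = 6.1
  Assignments 48 × 0.25 = 12
  Weekly reports 77 × 0.2 = 15.4
  Studio work 48 × 0.24 = 11.52
Sum = 58.45
58.45 < 59 → F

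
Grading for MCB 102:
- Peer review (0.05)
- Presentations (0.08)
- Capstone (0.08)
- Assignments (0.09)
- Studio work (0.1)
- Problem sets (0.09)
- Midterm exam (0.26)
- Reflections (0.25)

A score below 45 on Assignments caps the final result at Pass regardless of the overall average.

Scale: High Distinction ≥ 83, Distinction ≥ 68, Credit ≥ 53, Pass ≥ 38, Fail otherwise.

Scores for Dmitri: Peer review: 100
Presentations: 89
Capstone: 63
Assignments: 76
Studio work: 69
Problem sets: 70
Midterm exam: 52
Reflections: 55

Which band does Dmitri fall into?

Assignments score 76 ≥ 45: minimum met.
Weighted total:
  Peer review 100 × 0.05 = 5
  Presentations 89 × 0.08 = 7.12
  Capstone 63 × 0.08 = 5.04
  Assignments 76 × 0.09 = 6.84
  Studio work 69 × 0.1 = 6.9
  Problem sets 70 × 0.09 = 6.3
  Midterm exam 52 × 0.26 = 13.52
  Reflections 55 × 0.25 = 13.75
Sum = 64.47
64.47 is ≥ 53 and < 68 → Credit

Credit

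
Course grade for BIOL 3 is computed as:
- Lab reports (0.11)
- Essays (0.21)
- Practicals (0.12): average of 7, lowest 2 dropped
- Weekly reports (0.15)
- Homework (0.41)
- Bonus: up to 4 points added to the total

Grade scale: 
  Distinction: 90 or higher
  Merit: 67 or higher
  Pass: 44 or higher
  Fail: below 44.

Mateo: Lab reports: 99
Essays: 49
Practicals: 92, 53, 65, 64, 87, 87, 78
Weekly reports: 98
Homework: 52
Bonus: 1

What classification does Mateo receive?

Practicals: drop 53, 64 → average of remaining 5 = 409/5 = 81.8
Weighted total:
  Lab reports 99 × 0.11 = 10.89
  Essays 49 × 0.21 = 10.29
  Practicals 81.8 × 0.12 = 9.816
  Weekly reports 98 × 0.15 = 14.7
  Homework 52 × 0.41 = 21.32
Sum = 67.016
Bonus: 67.016 + 1 = 68.016
68.016 is ≥ 67 and < 90 → Merit

Merit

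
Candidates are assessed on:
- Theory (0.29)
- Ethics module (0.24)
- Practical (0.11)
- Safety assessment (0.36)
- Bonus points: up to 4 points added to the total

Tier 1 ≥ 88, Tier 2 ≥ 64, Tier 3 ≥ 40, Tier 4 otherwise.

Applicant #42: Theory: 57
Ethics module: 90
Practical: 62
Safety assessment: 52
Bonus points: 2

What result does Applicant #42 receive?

Weighted total:
  Theory 57 × 0.29 = 16.53
  Ethics module 90 × 0.24 = 21.6
  Practical 62 × 0.11 = 6.82
  Safety assessment 52 × 0.36 = 18.72
Sum = 63.67
Bonus points: 63.67 + 2 = 65.67
65.67 is ≥ 64 and < 88 → Tier 2

Tier 2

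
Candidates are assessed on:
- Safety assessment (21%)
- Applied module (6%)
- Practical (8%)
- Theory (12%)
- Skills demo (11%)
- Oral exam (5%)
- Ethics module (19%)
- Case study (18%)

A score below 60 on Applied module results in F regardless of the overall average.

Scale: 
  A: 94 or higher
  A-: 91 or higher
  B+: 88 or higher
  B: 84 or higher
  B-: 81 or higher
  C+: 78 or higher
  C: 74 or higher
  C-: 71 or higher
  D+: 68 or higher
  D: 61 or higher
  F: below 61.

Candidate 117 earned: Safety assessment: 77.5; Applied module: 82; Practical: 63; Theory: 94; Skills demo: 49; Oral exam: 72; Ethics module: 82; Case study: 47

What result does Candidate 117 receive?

D+

Applied module score 82 ≥ 60: minimum met.
Weighted total:
  Safety assessment 77.5 × 0.21 = 16.275
  Applied module 82 × 0.06 = 4.92
  Practical 63 × 0.08 = 5.04
  Theory 94 × 0.12 = 11.28
  Skills demo 49 × 0.11 = 5.39
  Oral exam 72 × 0.05 = 3.6
  Ethics module 82 × 0.19 = 15.58
  Case study 47 × 0.18 = 8.46
Sum = 70.545
70.545 is ≥ 68 and < 71 → D+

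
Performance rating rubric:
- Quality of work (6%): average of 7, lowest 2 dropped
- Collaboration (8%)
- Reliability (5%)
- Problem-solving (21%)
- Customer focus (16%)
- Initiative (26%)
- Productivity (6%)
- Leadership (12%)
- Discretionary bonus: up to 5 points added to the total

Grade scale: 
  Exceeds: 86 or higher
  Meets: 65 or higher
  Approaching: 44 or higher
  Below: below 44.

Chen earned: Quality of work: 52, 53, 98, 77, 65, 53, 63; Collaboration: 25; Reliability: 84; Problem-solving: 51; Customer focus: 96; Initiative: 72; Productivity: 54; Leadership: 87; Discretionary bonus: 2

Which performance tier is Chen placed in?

Quality of work: drop 52, 53 → average of remaining 5 = 356/5 = 71.2
Weighted total:
  Quality of work 71.2 × 0.06 = 4.272
  Collaboration 25 × 0.08 = 2
  Reliability 84 × 0.05 = 4.2
  Problem-solving 51 × 0.21 = 10.71
  Customer focus 96 × 0.16 = 15.36
  Initiative 72 × 0.26 = 18.72
  Productivity 54 × 0.06 = 3.24
  Leadership 87 × 0.12 = 10.44
Sum = 68.942
Discretionary bonus: 68.942 + 2 = 70.942
70.942 is ≥ 65 and < 86 → Meets

Meets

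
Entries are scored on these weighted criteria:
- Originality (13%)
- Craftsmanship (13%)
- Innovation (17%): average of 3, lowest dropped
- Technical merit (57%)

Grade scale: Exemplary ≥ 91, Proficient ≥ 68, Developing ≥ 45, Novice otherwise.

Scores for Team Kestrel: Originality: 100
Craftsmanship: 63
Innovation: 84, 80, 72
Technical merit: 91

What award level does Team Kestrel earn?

Proficient

Innovation: drop 72 → average of remaining 2 = 164/2 = 82
Weighted total:
  Originality 100 × 0.13 = 13
  Craftsmanship 63 × 0.13 = 8.19
  Innovation 82 × 0.17 = 13.94
  Technical merit 91 × 0.57 = 51.87
Sum = 87
87 is ≥ 68 and < 91 → Proficient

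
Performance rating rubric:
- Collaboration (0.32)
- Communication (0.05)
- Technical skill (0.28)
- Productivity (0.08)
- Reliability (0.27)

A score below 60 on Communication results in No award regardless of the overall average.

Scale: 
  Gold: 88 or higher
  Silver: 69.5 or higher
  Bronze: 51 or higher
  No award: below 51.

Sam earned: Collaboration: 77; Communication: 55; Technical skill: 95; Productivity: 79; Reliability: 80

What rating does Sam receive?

No award

Communication score 55 < 60: minimum not met.
Weighted total:
  Collaboration 77 × 0.32 = 24.64
  Communication 55 × 0.05 = 2.75
  Technical skill 95 × 0.28 = 26.6
  Productivity 79 × 0.08 = 6.32
  Reliability 80 × 0.27 = 21.6
Sum = 81.91
Because the Communication minimum was not met, the result is No award.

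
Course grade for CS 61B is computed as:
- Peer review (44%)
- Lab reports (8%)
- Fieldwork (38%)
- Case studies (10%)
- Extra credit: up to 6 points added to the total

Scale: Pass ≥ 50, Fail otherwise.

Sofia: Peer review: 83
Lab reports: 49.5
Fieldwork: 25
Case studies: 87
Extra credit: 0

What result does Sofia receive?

Pass

Weighted total:
  Peer review 83 × 0.44 = 36.52
  Lab reports 49.5 × 0.08 = 3.96
  Fieldwork 25 × 0.38 = 9.5
  Case studies 87 × 0.1 = 8.7
Sum = 58.68
Extra credit: 58.68 + 0 = 58.68
58.68 ≥ 50 → Pass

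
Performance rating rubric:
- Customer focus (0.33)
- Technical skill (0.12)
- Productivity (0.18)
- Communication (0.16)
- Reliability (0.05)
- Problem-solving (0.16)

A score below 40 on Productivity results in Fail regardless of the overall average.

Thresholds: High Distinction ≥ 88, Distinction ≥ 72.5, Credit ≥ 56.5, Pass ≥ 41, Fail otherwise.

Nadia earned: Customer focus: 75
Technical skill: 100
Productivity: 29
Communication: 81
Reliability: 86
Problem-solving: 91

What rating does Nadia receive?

Fail

Productivity score 29 < 40: minimum not met.
Weighted total:
  Customer focus 75 × 0.33 = 24.75
  Technical skill 100 × 0.12 = 12
  Productivity 29 × 0.18 = 5.22
  Communication 81 × 0.16 = 12.96
  Reliability 86 × 0.05 = 4.3
  Problem-solving 91 × 0.16 = 14.56
Sum = 73.79
Because the Productivity minimum was not met, the result is Fail.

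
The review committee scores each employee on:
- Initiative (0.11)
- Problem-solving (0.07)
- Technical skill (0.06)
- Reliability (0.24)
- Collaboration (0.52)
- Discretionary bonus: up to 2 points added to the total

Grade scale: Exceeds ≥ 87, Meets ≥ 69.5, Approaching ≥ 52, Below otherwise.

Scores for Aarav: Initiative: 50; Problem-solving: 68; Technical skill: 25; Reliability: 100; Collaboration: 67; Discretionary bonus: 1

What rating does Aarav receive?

Meets

Weighted total:
  Initiative 50 × 0.11 = 5.5
  Problem-solving 68 × 0.07 = 4.76
  Technical skill 25 × 0.06 = 1.5
  Reliability 100 × 0.24 = 24
  Collaboration 67 × 0.52 = 34.84
Sum = 70.6
Discretionary bonus: 70.6 + 1 = 71.6
71.6 is ≥ 69.5 and < 87 → Meets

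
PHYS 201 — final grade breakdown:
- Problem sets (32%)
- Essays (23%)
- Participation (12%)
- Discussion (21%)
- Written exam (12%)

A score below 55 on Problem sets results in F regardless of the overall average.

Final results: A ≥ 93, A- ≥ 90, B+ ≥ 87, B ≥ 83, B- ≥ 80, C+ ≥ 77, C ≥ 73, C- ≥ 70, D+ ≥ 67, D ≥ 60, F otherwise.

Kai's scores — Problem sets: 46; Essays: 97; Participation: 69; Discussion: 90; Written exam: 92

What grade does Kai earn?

Problem sets score 46 < 55: minimum not met.
Weighted total:
  Problem sets 46 × 0.32 = 14.72
  Essays 97 × 0.23 = 22.31
  Participation 69 × 0.12 = 8.28
  Discussion 90 × 0.21 = 18.9
  Written exam 92 × 0.12 = 11.04
Sum = 75.25
Because the Problem sets minimum was not met, the result is F.

F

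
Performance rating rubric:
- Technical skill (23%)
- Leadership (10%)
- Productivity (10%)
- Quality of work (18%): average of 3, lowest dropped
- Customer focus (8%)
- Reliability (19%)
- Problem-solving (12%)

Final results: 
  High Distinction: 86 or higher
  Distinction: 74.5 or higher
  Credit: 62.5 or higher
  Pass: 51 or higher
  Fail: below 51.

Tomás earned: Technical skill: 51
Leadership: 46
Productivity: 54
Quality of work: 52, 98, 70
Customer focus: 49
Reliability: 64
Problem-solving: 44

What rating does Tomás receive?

Quality of work: drop 52 → average of remaining 2 = 168/2 = 84
Weighted total:
  Technical skill 51 × 0.23 = 11.73
  Leadership 46 × 0.1 = 4.6
  Productivity 54 × 0.1 = 5.4
  Quality of work 84 × 0.18 = 15.12
  Customer focus 49 × 0.08 = 3.92
  Reliability 64 × 0.19 = 12.16
  Problem-solving 44 × 0.12 = 5.28
Sum = 58.21
58.21 is ≥ 51 and < 62.5 → Pass

Pass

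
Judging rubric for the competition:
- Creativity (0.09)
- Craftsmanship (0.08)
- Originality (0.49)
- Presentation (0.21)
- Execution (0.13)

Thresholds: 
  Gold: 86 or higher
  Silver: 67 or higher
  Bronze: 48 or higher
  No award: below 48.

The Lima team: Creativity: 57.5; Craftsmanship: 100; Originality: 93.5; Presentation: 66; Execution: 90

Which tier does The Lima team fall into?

Weighted total:
  Creativity 57.5 × 0.09 = 5.175
  Craftsmanship 100 × 0.08 = 8
  Originality 93.5 × 0.49 = 45.815
  Presentation 66 × 0.21 = 13.86
  Execution 90 × 0.13 = 11.7
Sum = 84.55
84.55 is ≥ 67 and < 86 → Silver

Silver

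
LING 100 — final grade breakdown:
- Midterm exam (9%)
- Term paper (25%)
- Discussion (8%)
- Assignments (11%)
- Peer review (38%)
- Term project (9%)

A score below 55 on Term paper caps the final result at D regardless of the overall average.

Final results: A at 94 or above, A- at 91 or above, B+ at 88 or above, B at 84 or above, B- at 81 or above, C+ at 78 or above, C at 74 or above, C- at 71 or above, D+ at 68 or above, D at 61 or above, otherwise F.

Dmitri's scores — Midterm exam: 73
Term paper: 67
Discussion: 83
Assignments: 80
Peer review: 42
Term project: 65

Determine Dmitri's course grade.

Term paper score 67 ≥ 55: minimum met.
Weighted total:
  Midterm exam 73 × 0.09 = 6.57
  Term paper 67 × 0.25 = 16.75
  Discussion 83 × 0.08 = 6.64
  Assignments 80 × 0.11 = 8.8
  Peer review 42 × 0.38 = 15.96
  Term project 65 × 0.09 = 5.85
Sum = 60.57
60.57 < 61 → F

F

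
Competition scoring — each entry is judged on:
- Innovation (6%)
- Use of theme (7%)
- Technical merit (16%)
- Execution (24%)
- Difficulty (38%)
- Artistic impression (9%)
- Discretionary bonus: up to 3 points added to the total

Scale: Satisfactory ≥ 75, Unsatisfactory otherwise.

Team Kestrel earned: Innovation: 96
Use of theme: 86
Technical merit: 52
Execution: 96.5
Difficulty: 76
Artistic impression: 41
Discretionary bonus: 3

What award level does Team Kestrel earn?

Satisfactory

Weighted total:
  Innovation 96 × 0.06 = 5.76
  Use of theme 86 × 0.07 = 6.02
  Technical merit 52 × 0.16 = 8.32
  Execution 96.5 × 0.24 = 23.16
  Difficulty 76 × 0.38 = 28.88
  Artistic impression 41 × 0.09 = 3.69
Sum = 75.83
Discretionary bonus: 75.83 + 3 = 78.83
78.83 ≥ 75 → Satisfactory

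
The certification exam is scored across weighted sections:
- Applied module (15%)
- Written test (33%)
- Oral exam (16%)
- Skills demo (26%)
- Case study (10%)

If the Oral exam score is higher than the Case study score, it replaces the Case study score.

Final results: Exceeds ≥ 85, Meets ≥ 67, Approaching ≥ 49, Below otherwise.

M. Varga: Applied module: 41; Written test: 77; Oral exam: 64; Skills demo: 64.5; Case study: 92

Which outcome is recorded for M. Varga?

Meets

Oral exam (64) ≤ Case study (92), so Case study stays at 92.
Weighted total:
  Applied module 41 × 0.15 = 6.15
  Written test 77 × 0.33 = 25.41
  Oral exam 64 × 0.16 = 10.24
  Skills demo 64.5 × 0.26 = 16.77
  Case study 92 × 0.1 = 9.2
Sum = 67.77
67.77 is ≥ 67 and < 85 → Meets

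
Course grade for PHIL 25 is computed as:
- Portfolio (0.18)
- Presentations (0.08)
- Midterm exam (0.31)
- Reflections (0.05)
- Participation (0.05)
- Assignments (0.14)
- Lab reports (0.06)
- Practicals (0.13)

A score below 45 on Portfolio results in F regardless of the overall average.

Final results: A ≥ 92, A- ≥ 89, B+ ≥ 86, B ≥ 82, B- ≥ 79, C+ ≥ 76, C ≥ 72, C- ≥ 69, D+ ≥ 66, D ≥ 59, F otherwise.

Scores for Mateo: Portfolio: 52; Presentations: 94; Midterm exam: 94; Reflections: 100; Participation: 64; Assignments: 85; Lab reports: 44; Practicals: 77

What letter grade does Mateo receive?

Portfolio score 52 ≥ 45: minimum met.
Weighted total:
  Portfolio 52 × 0.18 = 9.36
  Presentations 94 × 0.08 = 7.52
  Midterm exam 94 × 0.31 = 29.14
  Reflections 100 × 0.05 = 5
  Participation 64 × 0.05 = 3.2
  Assignments 85 × 0.14 = 11.9
  Lab reports 44 × 0.06 = 2.64
  Practicals 77 × 0.13 = 10.01
Sum = 78.77
78.77 is ≥ 76 and < 79 → C+

C+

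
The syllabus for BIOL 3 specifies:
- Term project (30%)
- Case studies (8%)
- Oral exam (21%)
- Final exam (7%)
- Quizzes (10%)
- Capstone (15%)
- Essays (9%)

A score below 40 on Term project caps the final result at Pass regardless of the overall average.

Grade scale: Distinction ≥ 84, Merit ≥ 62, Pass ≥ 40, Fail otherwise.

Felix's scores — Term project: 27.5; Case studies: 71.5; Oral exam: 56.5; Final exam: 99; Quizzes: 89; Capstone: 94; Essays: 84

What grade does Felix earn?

Term project score 27.5 < 40: minimum not met.
Weighted total:
  Term project 27.5 × 0.3 = 8.25
  Case studies 71.5 × 0.08 = 5.72
  Oral exam 56.5 × 0.21 = 11.865
  Final exam 99 × 0.07 = 6.93
  Quizzes 89 × 0.1 = 8.9
  Capstone 94 × 0.15 = 14.1
  Essays 84 × 0.09 = 7.56
Sum = 63.325
63.325 would be Merit; cap at Pass applies → Pass.

Pass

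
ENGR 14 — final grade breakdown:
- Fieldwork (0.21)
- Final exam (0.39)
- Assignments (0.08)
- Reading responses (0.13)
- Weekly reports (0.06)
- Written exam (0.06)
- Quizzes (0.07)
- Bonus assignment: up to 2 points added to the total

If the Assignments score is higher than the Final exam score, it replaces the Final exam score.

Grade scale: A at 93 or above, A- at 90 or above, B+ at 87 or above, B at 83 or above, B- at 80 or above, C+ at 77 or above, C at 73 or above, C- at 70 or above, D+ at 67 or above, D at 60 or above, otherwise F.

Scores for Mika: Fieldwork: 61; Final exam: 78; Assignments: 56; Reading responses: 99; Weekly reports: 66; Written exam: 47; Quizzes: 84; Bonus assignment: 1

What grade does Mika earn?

Assignments (56) ≤ Final exam (78), so Final exam stays at 78.
Weighted total:
  Fieldwork 61 × 0.21 = 12.81
  Final exam 78 × 0.39 = 30.42
  Assignments 56 × 0.08 = 4.48
  Reading responses 99 × 0.13 = 12.87
  Weekly reports 66 × 0.06 = 3.96
  Written exam 47 × 0.06 = 2.82
  Quizzes 84 × 0.07 = 5.88
Sum = 73.24
Bonus assignment: 73.24 + 1 = 74.24
74.24 is ≥ 73 and < 77 → C

C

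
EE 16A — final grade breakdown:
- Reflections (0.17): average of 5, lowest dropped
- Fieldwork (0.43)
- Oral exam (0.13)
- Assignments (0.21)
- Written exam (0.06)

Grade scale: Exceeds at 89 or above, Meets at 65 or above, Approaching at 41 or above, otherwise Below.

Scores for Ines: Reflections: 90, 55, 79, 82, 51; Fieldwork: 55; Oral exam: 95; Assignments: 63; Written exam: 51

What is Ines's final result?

Reflections: drop 51 → average of remaining 4 = 306/4 = 76.5
Weighted total:
  Reflections 76.5 × 0.17 = 13.005
  Fieldwork 55 × 0.43 = 23.65
  Oral exam 95 × 0.13 = 12.35
  Assignments 63 × 0.21 = 13.23
  Written exam 51 × 0.06 = 3.06
Sum = 65.295
65.295 is ≥ 65 and < 89 → Meets

Meets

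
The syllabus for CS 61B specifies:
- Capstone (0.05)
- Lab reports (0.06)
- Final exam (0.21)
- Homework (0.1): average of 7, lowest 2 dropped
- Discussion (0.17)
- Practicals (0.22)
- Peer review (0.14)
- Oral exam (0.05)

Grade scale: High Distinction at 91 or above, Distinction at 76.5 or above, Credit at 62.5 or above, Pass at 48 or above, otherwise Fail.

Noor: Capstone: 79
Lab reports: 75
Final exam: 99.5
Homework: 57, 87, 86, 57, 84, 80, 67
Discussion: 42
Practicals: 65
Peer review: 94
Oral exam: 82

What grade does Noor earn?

Homework: drop 57, 57 → average of remaining 5 = 404/5 = 80.8
Weighted total:
  Capstone 79 × 0.05 = 3.95
  Lab reports 75 × 0.06 = 4.5
  Final exam 99.5 × 0.21 = 20.895
  Homework 80.8 × 0.1 = 8.08
  Discussion 42 × 0.17 = 7.14
  Practicals 65 × 0.22 = 14.3
  Peer review 94 × 0.14 = 13.16
  Oral exam 82 × 0.05 = 4.1
Sum = 76.125
76.125 is ≥ 62.5 and < 76.5 → Credit

Credit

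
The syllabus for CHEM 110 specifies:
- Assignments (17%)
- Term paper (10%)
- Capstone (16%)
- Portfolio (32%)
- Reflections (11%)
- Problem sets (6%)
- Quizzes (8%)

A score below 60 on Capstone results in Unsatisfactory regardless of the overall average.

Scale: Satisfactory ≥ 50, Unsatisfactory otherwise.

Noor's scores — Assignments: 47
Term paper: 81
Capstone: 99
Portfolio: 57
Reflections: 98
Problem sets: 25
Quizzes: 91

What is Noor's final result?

Capstone score 99 ≥ 60: minimum met.
Weighted total:
  Assignments 47 × 0.17 = 7.99
  Term paper 81 × 0.1 = 8.1
  Capstone 99 × 0.16 = 15.84
  Portfolio 57 × 0.32 = 18.24
  Reflections 98 × 0.11 = 10.78
  Problem sets 25 × 0.06 = 1.5
  Quizzes 91 × 0.08 = 7.28
Sum = 69.73
69.73 ≥ 50 → Satisfactory

Satisfactory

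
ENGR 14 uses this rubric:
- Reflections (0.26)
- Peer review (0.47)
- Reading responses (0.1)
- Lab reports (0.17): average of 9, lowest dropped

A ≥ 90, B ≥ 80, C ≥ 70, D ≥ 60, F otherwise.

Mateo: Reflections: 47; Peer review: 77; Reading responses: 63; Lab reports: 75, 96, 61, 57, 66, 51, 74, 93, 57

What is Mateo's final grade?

D

Lab reports: drop 51 → average of remaining 8 = 579/8 = 72.375
Weighted total:
  Reflections 47 × 0.26 = 12.22
  Peer review 77 × 0.47 = 36.19
  Reading responses 63 × 0.1 = 6.3
  Lab reports 72.375 × 0.17 = 12.30375
Sum = 67.01375
67.01375 is ≥ 60 and < 70 → D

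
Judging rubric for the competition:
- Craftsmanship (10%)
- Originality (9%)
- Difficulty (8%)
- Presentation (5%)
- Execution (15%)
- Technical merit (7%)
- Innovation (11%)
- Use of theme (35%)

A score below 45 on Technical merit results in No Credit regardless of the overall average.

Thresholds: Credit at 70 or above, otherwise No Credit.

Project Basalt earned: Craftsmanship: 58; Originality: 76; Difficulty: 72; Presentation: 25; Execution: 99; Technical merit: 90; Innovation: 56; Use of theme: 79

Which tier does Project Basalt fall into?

Credit

Technical merit score 90 ≥ 45: minimum met.
Weighted total:
  Craftsmanship 58 × 0.1 = 5.8
  Originality 76 × 0.09 = 6.84
  Difficulty 72 × 0.08 = 5.76
  Presentation 25 × 0.05 = 1.25
  Execution 99 × 0.15 = 14.85
  Technical merit 90 × 0.07 = 6.3
  Innovation 56 × 0.11 = 6.16
  Use of theme 79 × 0.35 = 27.65
Sum = 74.61
74.61 ≥ 70 → Credit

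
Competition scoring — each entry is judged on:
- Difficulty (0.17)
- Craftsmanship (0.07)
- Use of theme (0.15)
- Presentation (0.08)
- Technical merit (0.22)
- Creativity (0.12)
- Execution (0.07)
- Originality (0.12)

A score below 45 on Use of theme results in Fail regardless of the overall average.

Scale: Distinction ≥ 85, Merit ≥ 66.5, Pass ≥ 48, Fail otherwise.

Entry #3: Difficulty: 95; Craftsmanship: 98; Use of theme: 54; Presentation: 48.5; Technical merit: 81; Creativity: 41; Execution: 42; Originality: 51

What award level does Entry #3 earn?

Use of theme score 54 ≥ 45: minimum met.
Weighted total:
  Difficulty 95 × 0.17 = 16.15
  Craftsmanship 98 × 0.07 = 6.86
  Use of theme 54 × 0.15 = 8.1
  Presentation 48.5 × 0.08 = 3.88
  Technical merit 81 × 0.22 = 17.82
  Creativity 41 × 0.12 = 4.92
  Execution 42 × 0.07 = 2.94
  Originality 51 × 0.12 = 6.12
Sum = 66.79
66.79 is ≥ 66.5 and < 85 → Merit

Merit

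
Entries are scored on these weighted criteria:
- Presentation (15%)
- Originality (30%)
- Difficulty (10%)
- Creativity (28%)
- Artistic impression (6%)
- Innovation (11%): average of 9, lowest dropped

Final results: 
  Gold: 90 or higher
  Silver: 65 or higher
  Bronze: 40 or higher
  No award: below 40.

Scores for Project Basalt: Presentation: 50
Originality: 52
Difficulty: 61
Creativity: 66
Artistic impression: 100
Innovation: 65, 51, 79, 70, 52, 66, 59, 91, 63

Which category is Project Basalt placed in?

Bronze

Innovation: drop 51 → average of remaining 8 = 545/8 = 68.125
Weighted total:
  Presentation 50 × 0.15 = 7.5
  Originality 52 × 0.3 = 15.6
  Difficulty 61 × 0.1 = 6.1
  Creativity 66 × 0.28 = 18.48
  Artistic impression 100 × 0.06 = 6
  Innovation 68.125 × 0.11 = 7.49375
Sum = 61.17375
61.17375 is ≥ 40 and < 65 → Bronze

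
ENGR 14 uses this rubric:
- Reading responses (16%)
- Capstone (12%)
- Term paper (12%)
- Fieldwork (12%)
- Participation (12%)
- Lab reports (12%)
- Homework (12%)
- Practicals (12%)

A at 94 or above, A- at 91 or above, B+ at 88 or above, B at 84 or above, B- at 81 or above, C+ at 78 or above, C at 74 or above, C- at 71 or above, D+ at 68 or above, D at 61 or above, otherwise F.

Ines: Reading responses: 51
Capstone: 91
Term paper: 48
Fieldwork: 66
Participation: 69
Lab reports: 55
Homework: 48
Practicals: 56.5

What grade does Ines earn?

Weighted total:
  Reading responses 51 × 0.16 = 8.16
  Capstone 91 × 0.12 = 10.92
  Term paper 48 × 0.12 = 5.76
  Fieldwork 66 × 0.12 = 7.92
  Participation 69 × 0.12 = 8.28
  Lab reports 55 × 0.12 = 6.6
  Homework 48 × 0.12 = 5.76
  Practicals 56.5 × 0.12 = 6.78
Sum = 60.18
60.18 < 61 → F

F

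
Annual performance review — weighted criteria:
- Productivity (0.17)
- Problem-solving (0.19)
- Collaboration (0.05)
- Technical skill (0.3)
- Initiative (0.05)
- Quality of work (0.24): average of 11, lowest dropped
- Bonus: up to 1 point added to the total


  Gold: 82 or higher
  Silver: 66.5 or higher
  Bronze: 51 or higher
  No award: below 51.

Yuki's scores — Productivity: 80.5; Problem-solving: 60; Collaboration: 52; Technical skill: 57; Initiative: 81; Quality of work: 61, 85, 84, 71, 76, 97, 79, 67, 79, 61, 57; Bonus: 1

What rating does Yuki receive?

Quality of work: drop 57 → average of remaining 10 = 760/10 = 76
Weighted total:
  Productivity 80.5 × 0.17 = 13.685
  Problem-solving 60 × 0.19 = 11.4
  Collaboration 52 × 0.05 = 2.6
  Technical skill 57 × 0.3 = 17.1
  Initiative 81 × 0.05 = 4.05
  Quality of work 76 × 0.24 = 18.24
Sum = 67.075
Bonus: 67.075 + 1 = 68.075
68.075 is ≥ 66.5 and < 82 → Silver

Silver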